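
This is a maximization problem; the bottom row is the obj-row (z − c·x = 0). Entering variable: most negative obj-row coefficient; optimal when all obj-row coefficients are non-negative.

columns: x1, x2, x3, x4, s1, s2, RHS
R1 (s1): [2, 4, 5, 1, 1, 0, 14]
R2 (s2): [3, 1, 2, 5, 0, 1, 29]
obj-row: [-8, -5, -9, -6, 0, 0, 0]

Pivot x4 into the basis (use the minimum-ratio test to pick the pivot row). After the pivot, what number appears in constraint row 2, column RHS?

29/5

Ratio test on column x4 — row 1: 14/1 = 14; row 2: 29/5 = 29/5. Minimum is 29/5 at row 2 (s2 leaves); pivot element 5.
Divide row 2 by 5; eliminate column x4 from the other rows.
In the new row 2, the RHS entry is the old entry divided by the pivot: 29/5 = 29/5.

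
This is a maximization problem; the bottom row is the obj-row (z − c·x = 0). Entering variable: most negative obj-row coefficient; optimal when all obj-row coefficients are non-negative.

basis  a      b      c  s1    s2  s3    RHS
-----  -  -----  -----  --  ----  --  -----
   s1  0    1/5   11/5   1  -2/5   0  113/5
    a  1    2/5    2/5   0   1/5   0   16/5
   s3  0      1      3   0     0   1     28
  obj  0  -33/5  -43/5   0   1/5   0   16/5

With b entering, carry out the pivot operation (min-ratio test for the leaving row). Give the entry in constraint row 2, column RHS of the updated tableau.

8

Ratio test on column b — row 1: (113/5)/(1/5) = 113; row 2: (16/5)/(2/5) = 8; row 3: 28/1 = 28. Minimum is 8 at row 2 (a leaves); pivot element 2/5.
Divide row 2 by 2/5; eliminate column b from the other rows.
In the new row 2, the RHS entry is the old entry divided by the pivot: (16/5)/(2/5) = 8.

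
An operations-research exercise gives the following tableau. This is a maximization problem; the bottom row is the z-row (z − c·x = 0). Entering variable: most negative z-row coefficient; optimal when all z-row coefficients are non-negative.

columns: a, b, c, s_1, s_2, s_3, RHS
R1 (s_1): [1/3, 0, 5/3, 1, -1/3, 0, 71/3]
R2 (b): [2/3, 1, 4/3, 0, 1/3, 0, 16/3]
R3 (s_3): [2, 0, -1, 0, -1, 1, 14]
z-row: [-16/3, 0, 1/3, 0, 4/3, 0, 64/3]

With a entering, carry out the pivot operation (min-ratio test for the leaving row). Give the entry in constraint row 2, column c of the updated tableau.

5/3

Ratio test on column a — row 1: (71/3)/(1/3) = 71; row 2: (16/3)/(2/3) = 8; row 3: 14/2 = 7. Minimum is 7 at row 3 (s_3 leaves); pivot element 2.
Divide row 3 by 2; eliminate column a from the other rows.
Row 2 update in column c: 4/3 − (2/3)·(-1/2) = 5/3.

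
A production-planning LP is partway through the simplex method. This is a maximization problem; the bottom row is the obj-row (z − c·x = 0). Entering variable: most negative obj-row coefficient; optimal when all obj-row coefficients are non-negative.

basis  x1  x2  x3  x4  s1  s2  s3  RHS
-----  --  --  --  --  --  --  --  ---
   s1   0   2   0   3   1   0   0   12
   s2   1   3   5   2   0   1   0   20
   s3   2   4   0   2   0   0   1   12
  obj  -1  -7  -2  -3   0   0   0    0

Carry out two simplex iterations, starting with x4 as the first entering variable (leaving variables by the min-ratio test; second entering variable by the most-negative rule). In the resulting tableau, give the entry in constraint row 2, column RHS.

19/2

Ratio test on column x4 — row 1: 12/3 = 4; row 2: 20/2 = 10; row 3: 12/2 = 6. Minimum is 4 at row 1 (s1 leaves); pivot element 3.
Divide row 1 by 3; eliminate column x4 from the other rows.
Second iteration: most negative obj-row entry is -5 in column x2, so x2 enters.
Ratio test on column x2 — row 1: 4/(2/3) = 6; row 2: 12/(5/3) = 36/5; row 3: 4/(8/3) = 3/2. Minimum is 3/2 at row 3 (s3 leaves); pivot element 8/3.
Divide row 3 by 8/3; eliminate column x2 from the other rows.
After both pivots, the entry at constraint row 2, column RHS is 19/2.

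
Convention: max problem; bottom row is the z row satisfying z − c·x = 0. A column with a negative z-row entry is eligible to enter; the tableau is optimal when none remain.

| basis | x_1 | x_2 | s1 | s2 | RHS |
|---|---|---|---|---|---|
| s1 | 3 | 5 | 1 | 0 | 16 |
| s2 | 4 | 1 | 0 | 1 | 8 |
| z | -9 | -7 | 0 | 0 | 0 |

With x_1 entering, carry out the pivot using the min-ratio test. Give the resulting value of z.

Ratio test on column x_1 — row 1: 16/3 = 16/3; row 2: 8/4 = 2. Minimum is 2 at row 2 (s2 leaves); pivot element 4.
Pivot on row 2; the z-row RHS becomes 0 − (-9)·2 = 18.

18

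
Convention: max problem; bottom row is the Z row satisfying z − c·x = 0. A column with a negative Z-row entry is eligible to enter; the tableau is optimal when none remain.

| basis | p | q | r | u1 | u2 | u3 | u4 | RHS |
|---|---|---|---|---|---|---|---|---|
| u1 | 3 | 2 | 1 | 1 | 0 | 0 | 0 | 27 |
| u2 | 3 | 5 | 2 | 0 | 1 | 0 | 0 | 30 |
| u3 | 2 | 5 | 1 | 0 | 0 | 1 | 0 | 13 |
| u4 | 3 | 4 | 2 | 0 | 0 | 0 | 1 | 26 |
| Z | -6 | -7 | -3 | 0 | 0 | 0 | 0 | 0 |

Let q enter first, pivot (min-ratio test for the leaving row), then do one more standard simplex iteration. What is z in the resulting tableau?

Ratio test on column q — row 1: 27/2 = 27/2; row 2: 30/5 = 6; row 3: 13/5 = 13/5; row 4: 26/4 = 13/2. Minimum is 13/5 at row 3 (u3 leaves); pivot element 5.
Pivot on row 3; the Z-row RHS becomes 0 − (-7)·(13/5) = 91/5.
Next entering variable (most negative Z-row entry -16/5): p.
Ratio test on column p — row 1: (109/5)/(11/5) = 109/11; row 2: 17/1 = 17; row 3: (13/5)/(2/5) = 13/2; row 4: (78/5)/(7/5) = 78/7. Minimum is 13/2 at row 3 (q leaves); pivot element 2/5.
After the second pivot the Z-row RHS is 91/5 − (-16/5)·(13/2) = 39.

39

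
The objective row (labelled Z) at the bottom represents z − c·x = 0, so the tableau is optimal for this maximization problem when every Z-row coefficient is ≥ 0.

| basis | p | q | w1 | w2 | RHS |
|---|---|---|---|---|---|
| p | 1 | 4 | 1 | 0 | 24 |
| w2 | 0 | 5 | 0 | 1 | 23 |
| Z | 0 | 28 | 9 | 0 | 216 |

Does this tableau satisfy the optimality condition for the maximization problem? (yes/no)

yes

Every Z-row coefficient is ≥ 0, so the tableau is optimal.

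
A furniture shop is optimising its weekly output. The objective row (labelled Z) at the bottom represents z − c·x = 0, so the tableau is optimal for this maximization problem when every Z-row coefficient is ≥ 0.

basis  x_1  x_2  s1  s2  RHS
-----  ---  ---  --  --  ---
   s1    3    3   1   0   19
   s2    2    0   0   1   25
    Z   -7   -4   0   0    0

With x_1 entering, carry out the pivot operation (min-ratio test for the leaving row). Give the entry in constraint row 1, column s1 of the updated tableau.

Ratio test on column x_1 — row 1: 19/3 = 19/3; row 2: 25/2 = 25/2. Minimum is 19/3 at row 1 (s1 leaves); pivot element 3.
Divide row 1 by 3; eliminate column x_1 from the other rows.
In the new row 1, the s1 entry is the old entry divided by the pivot: 1/3 = 1/3.

1/3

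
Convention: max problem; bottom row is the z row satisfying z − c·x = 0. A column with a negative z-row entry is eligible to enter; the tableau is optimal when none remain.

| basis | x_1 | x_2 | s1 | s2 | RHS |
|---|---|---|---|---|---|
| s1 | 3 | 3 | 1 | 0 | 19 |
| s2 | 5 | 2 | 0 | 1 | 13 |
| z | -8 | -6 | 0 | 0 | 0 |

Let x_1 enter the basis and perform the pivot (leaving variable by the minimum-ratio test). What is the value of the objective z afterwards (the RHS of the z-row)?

Ratio test on column x_1 — row 1: 19/3 = 19/3; row 2: 13/5 = 13/5. Minimum is 13/5 at row 2 (s2 leaves); pivot element 5.
Pivot on row 2; the z-row RHS becomes 0 − (-8)·(13/5) = 104/5.

104/5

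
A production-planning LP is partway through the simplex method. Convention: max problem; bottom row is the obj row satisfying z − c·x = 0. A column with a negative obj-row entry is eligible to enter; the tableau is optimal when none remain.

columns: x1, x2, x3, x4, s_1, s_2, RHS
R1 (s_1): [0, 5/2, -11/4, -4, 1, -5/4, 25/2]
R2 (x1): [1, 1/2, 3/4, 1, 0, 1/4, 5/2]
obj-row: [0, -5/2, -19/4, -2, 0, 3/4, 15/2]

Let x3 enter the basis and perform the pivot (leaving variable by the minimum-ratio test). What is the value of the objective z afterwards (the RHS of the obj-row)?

Ratio test on column x3 — row 1: entry -11/4 ≤ 0; row 2: (5/2)/(3/4) = 10/3. Minimum is 10/3 at row 2 (x1 leaves); pivot element 3/4.
Pivot on row 2; the obj-row RHS becomes 15/2 − (-19/4)·(10/3) = 70/3.

70/3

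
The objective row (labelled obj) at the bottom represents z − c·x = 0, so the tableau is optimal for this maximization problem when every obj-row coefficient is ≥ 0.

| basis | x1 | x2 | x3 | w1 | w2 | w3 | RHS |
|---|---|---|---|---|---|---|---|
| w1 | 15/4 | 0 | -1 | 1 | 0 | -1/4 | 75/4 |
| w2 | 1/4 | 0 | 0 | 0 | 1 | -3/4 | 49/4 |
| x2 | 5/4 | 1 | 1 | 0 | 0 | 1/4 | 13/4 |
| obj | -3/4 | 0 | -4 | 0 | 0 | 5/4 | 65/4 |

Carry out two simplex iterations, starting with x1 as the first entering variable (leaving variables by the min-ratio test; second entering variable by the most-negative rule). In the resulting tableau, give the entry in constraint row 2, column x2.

0

Ratio test on column x1 — row 1: (75/4)/(15/4) = 5; row 2: (49/4)/(1/4) = 49; row 3: (13/4)/(5/4) = 13/5. Minimum is 13/5 at row 3 (x2 leaves); pivot element 5/4.
Divide row 3 by 5/4; eliminate column x1 from the other rows.
Second iteration: most negative obj-row entry is -17/5 in column x3, so x3 enters.
Ratio test on column x3 — row 1: entry -4 ≤ 0; row 2: entry -1/5 ≤ 0; row 3: (13/5)/(4/5) = 13/4. Minimum is 13/4 at row 3 (x1 leaves); pivot element 4/5.
Divide row 3 by 4/5; eliminate column x3 from the other rows.
After both pivots, the entry at constraint row 2, column x2 is 0.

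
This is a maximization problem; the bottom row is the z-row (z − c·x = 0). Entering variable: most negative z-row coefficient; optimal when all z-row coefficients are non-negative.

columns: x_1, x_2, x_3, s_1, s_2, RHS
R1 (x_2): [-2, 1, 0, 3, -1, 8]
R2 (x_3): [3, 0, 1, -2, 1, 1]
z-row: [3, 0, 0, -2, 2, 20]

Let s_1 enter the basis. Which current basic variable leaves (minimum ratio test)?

x_2

Column s_1 entries and ratios — x_2: 8/3 = 8/3; x_3: -2 ≤ 0, skip.
Smallest ratio is 8/3 in the row of x_2, so x_2 leaves.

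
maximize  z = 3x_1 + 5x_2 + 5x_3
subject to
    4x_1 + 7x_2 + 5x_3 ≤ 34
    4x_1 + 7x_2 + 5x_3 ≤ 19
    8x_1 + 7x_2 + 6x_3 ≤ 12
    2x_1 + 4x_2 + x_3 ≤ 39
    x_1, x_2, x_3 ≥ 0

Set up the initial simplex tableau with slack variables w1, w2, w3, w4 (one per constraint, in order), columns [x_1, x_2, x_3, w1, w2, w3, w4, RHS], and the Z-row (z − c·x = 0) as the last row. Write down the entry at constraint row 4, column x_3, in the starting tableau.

Constraint 4 has coefficient 1 on x_3.

1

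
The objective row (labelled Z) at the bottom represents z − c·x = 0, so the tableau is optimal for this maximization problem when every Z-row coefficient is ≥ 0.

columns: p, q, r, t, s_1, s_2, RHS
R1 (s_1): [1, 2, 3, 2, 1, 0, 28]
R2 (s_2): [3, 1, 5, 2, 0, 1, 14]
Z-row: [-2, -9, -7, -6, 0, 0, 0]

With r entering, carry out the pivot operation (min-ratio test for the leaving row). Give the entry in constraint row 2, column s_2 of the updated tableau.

Ratio test on column r — row 1: 28/3 = 28/3; row 2: 14/5 = 14/5. Minimum is 14/5 at row 2 (s_2 leaves); pivot element 5.
Divide row 2 by 5; eliminate column r from the other rows.
In the new row 2, the s_2 entry is the old entry divided by the pivot: 1/5 = 1/5.

1/5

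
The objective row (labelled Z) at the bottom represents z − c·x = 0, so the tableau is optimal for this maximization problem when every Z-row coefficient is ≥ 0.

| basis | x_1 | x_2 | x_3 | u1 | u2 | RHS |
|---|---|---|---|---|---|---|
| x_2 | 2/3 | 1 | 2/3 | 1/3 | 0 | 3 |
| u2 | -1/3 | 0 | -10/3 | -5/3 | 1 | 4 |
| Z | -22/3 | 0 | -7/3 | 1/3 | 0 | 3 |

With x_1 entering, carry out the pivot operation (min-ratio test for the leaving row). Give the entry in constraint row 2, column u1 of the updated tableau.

-3/2

Ratio test on column x_1 — row 1: 3/(2/3) = 9/2; row 2: entry -1/3 ≤ 0. Minimum is 9/2 at row 1 (x_2 leaves); pivot element 2/3.
Divide row 1 by 2/3; eliminate column x_1 from the other rows.
Row 2 update in column u1: -5/3 − (-1/3)·(1/2) = -3/2.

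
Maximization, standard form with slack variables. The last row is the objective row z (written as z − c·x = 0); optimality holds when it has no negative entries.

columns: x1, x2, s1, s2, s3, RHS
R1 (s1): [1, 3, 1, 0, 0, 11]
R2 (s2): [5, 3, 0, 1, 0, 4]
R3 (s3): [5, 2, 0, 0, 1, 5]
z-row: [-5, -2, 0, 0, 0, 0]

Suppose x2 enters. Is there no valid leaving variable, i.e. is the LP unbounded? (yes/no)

Column x2 has positive entries in row(s) 1, 2, 3, so the ratio test bounds it — not unbounded.

no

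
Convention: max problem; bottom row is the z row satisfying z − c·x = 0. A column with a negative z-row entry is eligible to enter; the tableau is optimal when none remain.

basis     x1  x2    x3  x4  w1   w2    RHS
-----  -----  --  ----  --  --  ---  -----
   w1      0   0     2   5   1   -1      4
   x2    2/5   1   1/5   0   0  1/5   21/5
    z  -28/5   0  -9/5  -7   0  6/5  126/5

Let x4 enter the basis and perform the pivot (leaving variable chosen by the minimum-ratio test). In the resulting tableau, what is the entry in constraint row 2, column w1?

0

Ratio test on column x4 — row 1: 4/5 = 4/5; row 2: entry 0 ≤ 0. Minimum is 4/5 at row 1 (w1 leaves); pivot element 5.
Divide row 1 by 5; eliminate column x4 from the other rows.
Row 2 update in column w1: 0 − 0·(1/5) = 0.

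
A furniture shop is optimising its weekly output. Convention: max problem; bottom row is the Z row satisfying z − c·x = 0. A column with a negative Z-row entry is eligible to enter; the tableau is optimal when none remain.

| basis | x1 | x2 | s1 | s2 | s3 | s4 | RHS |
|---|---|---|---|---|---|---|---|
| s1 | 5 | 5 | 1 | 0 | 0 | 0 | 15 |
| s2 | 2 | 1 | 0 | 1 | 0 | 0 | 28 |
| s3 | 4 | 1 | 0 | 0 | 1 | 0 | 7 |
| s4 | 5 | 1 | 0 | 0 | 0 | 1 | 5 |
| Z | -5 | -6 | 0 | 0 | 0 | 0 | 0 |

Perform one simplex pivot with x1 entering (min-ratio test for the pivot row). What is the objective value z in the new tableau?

Ratio test on column x1 — row 1: 15/5 = 3; row 2: 28/2 = 14; row 3: 7/4 = 7/4; row 4: 5/5 = 1. Minimum is 1 at row 4 (s4 leaves); pivot element 5.
Pivot on row 4; the Z-row RHS becomes 0 − (-5)·1 = 5.

5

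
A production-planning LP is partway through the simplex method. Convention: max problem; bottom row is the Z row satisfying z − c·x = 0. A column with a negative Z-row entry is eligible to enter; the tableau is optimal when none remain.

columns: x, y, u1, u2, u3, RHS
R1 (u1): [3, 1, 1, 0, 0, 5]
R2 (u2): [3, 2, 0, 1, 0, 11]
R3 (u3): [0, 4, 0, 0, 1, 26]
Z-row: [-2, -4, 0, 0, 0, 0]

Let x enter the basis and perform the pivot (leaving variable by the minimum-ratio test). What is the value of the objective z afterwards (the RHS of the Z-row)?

Ratio test on column x — row 1: 5/3 = 5/3; row 2: 11/3 = 11/3; row 3: entry 0 ≤ 0. Minimum is 5/3 at row 1 (u1 leaves); pivot element 3.
Pivot on row 1; the Z-row RHS becomes 0 − (-2)·(5/3) = 10/3.

10/3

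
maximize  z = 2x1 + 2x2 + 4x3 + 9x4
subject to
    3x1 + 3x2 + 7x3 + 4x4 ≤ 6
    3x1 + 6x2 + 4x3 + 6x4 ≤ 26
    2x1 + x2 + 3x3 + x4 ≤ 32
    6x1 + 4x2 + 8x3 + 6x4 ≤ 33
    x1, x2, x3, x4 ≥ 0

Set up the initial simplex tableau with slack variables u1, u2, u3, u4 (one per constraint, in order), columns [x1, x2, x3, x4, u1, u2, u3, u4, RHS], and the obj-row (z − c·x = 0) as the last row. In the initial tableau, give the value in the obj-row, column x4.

-9

The obj-row carries the negated objective coefficients: the x4 entry is -9.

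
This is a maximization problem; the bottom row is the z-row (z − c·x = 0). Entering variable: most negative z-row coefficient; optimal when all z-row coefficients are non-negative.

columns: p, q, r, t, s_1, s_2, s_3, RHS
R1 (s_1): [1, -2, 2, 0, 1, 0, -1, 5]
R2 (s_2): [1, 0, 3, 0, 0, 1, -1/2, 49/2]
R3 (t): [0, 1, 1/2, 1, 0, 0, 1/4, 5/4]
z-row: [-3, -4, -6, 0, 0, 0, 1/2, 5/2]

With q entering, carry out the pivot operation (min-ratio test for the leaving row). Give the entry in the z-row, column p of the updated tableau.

-3

Ratio test on column q — row 1: entry -2 ≤ 0; row 2: entry 0 ≤ 0; row 3: (5/4)/1 = 5/4. Minimum is 5/4 at row 3 (t leaves); pivot element 1.
Divide row 3 by 1; eliminate column q from the other rows.
z-row update in column p: -3 − (-4)·0 = -3.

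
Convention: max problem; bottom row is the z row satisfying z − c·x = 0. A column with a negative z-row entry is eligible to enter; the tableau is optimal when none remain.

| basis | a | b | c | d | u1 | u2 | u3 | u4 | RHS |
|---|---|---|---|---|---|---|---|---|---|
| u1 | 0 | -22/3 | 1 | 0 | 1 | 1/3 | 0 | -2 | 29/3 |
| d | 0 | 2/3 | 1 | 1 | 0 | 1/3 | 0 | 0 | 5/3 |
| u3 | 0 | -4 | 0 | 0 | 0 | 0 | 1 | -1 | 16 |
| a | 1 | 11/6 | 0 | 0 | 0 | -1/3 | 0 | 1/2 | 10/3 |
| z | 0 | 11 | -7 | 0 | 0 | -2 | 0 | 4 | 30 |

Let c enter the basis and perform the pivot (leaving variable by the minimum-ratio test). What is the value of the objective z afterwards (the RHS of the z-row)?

Ratio test on column c — row 1: (29/3)/1 = 29/3; row 2: (5/3)/1 = 5/3; row 3: entry 0 ≤ 0; row 4: entry 0 ≤ 0. Minimum is 5/3 at row 2 (d leaves); pivot element 1.
Pivot on row 2; the z-row RHS becomes 30 − (-7)·(5/3) = 125/3.

125/3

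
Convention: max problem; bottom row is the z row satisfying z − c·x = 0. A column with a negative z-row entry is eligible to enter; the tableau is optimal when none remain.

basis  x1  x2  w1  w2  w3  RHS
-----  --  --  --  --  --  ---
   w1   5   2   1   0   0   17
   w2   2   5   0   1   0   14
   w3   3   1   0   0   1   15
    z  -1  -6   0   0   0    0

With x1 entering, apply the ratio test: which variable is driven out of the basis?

w1

Column x1 entries and ratios — w1: 17/5 = 17/5; w2: 14/2 = 7; w3: 15/3 = 5.
Smallest ratio is 17/5 in the row of w1, so w1 leaves.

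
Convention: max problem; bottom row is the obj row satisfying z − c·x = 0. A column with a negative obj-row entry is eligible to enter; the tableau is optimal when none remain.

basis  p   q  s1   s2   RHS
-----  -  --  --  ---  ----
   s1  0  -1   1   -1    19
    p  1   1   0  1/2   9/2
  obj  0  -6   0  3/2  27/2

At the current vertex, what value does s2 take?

s2 is not in the basis, so in the current basic feasible solution s2 = 0.

0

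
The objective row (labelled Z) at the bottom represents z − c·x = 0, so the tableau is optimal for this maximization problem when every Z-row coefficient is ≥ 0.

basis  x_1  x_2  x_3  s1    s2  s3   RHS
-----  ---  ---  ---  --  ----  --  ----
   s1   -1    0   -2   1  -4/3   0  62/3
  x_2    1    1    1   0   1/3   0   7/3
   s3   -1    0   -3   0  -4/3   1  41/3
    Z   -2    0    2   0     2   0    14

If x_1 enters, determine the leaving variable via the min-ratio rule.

x_2

Column x_1 entries and ratios — s1: -1 ≤ 0, skip; x_2: (7/3)/1 = 7/3; s3: -1 ≤ 0, skip.
Smallest ratio is 7/3 in the row of x_2, so x_2 leaves.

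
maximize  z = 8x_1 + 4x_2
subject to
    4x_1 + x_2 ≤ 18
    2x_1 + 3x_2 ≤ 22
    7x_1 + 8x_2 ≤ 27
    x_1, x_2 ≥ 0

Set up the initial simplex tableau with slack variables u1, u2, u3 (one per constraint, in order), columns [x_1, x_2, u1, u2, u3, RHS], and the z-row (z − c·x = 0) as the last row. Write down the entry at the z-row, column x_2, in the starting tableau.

The z-row carries the negated objective coefficients: the x_2 entry is -4.

-4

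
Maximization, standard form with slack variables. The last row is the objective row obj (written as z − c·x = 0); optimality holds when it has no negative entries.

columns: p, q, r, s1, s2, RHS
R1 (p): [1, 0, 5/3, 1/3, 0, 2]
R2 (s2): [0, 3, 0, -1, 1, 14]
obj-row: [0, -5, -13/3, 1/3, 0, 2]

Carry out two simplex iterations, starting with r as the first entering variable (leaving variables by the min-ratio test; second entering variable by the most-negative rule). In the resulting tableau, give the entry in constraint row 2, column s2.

1/3

Ratio test on column r — row 1: 2/(5/3) = 6/5; row 2: entry 0 ≤ 0. Minimum is 6/5 at row 1 (p leaves); pivot element 5/3.
Divide row 1 by 5/3; eliminate column r from the other rows.
Second iteration: most negative obj-row entry is -5 in column q, so q enters.
Ratio test on column q — row 1: entry 0 ≤ 0; row 2: 14/3 = 14/3. Minimum is 14/3 at row 2 (s2 leaves); pivot element 3.
Divide row 2 by 3; eliminate column q from the other rows.
After both pivots, the entry at constraint row 2, column s2 is 1/3.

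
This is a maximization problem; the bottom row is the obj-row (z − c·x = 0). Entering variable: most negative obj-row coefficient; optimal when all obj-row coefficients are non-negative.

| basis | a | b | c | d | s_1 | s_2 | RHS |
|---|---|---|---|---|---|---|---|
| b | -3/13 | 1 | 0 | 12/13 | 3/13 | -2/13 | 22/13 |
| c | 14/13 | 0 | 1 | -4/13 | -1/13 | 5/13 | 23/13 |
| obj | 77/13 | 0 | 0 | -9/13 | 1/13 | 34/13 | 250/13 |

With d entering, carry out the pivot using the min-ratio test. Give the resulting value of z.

Ratio test on column d — row 1: (22/13)/(12/13) = 11/6; row 2: entry -4/13 ≤ 0. Minimum is 11/6 at row 1 (b leaves); pivot element 12/13.
Pivot on row 1; the obj-row RHS becomes 250/13 − (-9/13)·(11/6) = 41/2.

41/2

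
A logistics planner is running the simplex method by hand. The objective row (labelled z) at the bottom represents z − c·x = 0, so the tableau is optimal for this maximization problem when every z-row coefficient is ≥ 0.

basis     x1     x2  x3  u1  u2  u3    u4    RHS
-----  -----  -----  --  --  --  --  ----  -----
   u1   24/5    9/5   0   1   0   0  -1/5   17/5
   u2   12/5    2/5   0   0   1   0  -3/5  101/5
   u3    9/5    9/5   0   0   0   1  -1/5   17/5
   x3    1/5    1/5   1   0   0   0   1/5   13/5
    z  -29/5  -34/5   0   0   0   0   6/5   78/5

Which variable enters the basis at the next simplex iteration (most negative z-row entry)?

Negative z-row entries: x1: -29/5, x2: -34/5.
The most negative is -34/5 in column x2, so x2 enters.

x2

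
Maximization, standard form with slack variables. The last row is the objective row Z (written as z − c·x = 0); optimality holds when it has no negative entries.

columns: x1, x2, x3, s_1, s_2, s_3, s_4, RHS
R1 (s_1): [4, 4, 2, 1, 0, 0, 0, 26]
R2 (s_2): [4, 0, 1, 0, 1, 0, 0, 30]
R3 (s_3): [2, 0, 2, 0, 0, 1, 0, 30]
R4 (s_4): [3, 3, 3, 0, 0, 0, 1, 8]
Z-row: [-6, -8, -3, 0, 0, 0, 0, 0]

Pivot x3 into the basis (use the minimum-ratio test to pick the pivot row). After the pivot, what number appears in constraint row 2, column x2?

Ratio test on column x3 — row 1: 26/2 = 13; row 2: 30/1 = 30; row 3: 30/2 = 15; row 4: 8/3 = 8/3. Minimum is 8/3 at row 4 (s_4 leaves); pivot element 3.
Divide row 4 by 3; eliminate column x3 from the other rows.
Row 2 update in column x2: 0 − 1·1 = -1.

-1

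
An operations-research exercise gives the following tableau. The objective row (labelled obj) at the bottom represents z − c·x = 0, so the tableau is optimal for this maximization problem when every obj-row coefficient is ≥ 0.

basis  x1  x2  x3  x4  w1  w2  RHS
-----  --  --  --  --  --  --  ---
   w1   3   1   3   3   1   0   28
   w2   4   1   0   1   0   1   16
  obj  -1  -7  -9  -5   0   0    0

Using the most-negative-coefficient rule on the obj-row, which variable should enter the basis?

x3

Negative obj-row entries: x1: -1, x2: -7, x3: -9, x4: -5.
The most negative is -9 in column x3, so x3 enters.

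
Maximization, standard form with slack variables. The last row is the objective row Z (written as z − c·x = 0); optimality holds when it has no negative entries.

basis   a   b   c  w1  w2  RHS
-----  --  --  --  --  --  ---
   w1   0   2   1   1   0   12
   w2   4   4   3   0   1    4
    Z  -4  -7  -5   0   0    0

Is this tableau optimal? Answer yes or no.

The Z-row has a negative entry -7 in column b, so it is not optimal.

no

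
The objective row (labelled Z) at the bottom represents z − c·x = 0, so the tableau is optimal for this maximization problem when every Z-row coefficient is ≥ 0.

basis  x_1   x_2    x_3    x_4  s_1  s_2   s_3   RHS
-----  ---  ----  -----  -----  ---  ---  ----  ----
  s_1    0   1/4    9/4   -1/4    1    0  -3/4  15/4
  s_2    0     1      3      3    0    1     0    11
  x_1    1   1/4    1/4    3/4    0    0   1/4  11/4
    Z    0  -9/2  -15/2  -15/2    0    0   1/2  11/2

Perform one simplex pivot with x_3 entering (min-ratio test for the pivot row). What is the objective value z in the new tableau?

Ratio test on column x_3 — row 1: (15/4)/(9/4) = 5/3; row 2: 11/3 = 11/3; row 3: (11/4)/(1/4) = 11. Minimum is 5/3 at row 1 (s_1 leaves); pivot element 9/4.
Pivot on row 1; the Z-row RHS becomes 11/2 − (-15/2)·(5/3) = 18.

18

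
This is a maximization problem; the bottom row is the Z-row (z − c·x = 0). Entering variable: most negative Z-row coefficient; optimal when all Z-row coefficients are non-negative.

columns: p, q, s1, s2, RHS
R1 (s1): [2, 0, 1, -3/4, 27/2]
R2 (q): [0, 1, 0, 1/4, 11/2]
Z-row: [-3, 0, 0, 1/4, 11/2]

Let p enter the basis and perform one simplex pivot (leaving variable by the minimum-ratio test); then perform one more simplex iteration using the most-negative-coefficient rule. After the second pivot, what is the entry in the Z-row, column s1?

Ratio test on column p — row 1: (27/2)/2 = 27/4; row 2: entry 0 ≤ 0. Minimum is 27/4 at row 1 (s1 leaves); pivot element 2.
Divide row 1 by 2; eliminate column p from the other rows.
Second iteration: most negative Z-row entry is -7/8 in column s2, so s2 enters.
Ratio test on column s2 — row 1: entry -3/8 ≤ 0; row 2: (11/2)/(1/4) = 22. Minimum is 22 at row 2 (q leaves); pivot element 1/4.
Divide row 2 by 1/4; eliminate column s2 from the other rows.
After both pivots, the entry at the Z-row, column s1 is 3/2.

3/2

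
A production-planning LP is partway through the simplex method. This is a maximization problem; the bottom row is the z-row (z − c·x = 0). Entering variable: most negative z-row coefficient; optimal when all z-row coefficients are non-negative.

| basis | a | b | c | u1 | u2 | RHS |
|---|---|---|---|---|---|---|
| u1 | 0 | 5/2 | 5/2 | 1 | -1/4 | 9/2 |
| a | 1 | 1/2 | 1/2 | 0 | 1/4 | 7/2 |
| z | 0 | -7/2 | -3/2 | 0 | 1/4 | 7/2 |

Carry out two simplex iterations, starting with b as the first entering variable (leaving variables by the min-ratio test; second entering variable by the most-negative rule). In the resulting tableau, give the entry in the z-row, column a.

1/3

Ratio test on column b — row 1: (9/2)/(5/2) = 9/5; row 2: (7/2)/(1/2) = 7. Minimum is 9/5 at row 1 (u1 leaves); pivot element 5/2.
Divide row 1 by 5/2; eliminate column b from the other rows.
Second iteration: most negative z-row entry is -1/10 in column u2, so u2 enters.
Ratio test on column u2 — row 1: entry -1/10 ≤ 0; row 2: (13/5)/(3/10) = 26/3. Minimum is 26/3 at row 2 (a leaves); pivot element 3/10.
Divide row 2 by 3/10; eliminate column u2 from the other rows.
After both pivots, the entry at the z-row, column a is 1/3.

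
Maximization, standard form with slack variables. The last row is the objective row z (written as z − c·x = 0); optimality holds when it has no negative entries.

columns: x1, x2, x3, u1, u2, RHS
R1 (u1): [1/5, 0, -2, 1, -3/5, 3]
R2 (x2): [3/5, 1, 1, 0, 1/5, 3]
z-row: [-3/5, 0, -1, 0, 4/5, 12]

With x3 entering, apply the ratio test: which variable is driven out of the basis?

Column x3 entries and ratios — u1: -2 ≤ 0, skip; x2: 3/1 = 3.
Smallest ratio is 3 in the row of x2, so x2 leaves.

x2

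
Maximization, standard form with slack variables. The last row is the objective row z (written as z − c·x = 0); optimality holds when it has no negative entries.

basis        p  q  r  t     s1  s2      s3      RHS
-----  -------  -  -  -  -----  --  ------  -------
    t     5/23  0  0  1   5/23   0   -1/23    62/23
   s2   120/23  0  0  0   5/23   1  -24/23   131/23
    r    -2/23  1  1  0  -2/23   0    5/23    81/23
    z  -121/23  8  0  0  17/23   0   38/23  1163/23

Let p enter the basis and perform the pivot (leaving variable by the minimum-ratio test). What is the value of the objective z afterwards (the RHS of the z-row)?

Ratio test on column p — row 1: (62/23)/(5/23) = 62/5; row 2: (131/23)/(120/23) = 131/120; row 3: entry -2/23 ≤ 0. Minimum is 131/120 at row 2 (s2 leaves); pivot element 120/23.
Pivot on row 2; the z-row RHS becomes 1163/23 − (-121/23)·(131/120) = 6757/120.

6757/120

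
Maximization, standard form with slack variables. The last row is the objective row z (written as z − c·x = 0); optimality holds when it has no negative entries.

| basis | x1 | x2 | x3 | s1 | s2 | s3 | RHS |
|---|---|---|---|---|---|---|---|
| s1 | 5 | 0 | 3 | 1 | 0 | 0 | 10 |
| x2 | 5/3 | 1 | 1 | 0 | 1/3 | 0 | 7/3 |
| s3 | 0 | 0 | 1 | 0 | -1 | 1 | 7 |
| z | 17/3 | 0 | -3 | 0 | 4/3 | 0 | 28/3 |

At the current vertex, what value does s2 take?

s2 is not in the basis, so in the current basic feasible solution s2 = 0.

0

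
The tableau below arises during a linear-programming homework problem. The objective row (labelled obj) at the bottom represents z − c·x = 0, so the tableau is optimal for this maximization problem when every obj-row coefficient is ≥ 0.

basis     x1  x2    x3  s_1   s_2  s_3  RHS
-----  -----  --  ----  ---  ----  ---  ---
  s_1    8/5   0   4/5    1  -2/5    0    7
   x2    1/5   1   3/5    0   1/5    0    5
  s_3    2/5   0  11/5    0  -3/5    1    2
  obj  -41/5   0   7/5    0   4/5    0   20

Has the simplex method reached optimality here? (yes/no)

no

The obj-row has a negative entry -41/5 in column x1, so it is not optimal.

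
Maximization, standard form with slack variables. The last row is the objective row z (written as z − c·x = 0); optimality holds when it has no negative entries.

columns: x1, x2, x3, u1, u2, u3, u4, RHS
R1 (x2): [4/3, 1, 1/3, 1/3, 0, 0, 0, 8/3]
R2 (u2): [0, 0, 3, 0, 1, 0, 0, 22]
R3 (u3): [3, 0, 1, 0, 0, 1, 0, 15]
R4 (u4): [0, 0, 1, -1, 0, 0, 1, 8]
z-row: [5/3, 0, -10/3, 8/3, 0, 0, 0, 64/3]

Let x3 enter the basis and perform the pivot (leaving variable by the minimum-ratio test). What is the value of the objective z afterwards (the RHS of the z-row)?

412/9

Ratio test on column x3 — row 1: (8/3)/(1/3) = 8; row 2: 22/3 = 22/3; row 3: 15/1 = 15; row 4: 8/1 = 8. Minimum is 22/3 at row 2 (u2 leaves); pivot element 3.
Pivot on row 2; the z-row RHS becomes 64/3 − (-10/3)·(22/3) = 412/9.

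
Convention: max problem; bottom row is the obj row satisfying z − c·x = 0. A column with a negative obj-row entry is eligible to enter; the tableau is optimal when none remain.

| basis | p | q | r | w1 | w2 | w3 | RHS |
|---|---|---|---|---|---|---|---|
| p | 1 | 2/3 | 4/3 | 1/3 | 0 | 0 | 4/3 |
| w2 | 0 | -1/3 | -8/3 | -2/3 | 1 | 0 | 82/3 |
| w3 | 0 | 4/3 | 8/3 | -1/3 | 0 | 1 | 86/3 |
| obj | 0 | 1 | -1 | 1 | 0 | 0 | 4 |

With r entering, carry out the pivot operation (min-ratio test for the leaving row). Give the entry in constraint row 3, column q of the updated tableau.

Ratio test on column r — row 1: (4/3)/(4/3) = 1; row 2: entry -8/3 ≤ 0; row 3: (86/3)/(8/3) = 43/4. Minimum is 1 at row 1 (p leaves); pivot element 4/3.
Divide row 1 by 4/3; eliminate column r from the other rows.
Row 3 update in column q: 4/3 − (8/3)·(1/2) = 0.

0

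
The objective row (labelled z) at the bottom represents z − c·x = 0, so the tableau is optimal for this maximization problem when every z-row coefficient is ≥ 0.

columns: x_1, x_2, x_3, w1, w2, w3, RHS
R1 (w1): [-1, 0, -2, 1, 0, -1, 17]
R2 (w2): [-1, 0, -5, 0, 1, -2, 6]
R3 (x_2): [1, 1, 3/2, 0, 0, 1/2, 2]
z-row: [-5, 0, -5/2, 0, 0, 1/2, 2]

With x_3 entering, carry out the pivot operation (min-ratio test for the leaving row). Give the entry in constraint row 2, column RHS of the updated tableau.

38/3

Ratio test on column x_3 — row 1: entry -2 ≤ 0; row 2: entry -5 ≤ 0; row 3: 2/(3/2) = 4/3. Minimum is 4/3 at row 3 (x_2 leaves); pivot element 3/2.
Divide row 3 by 3/2; eliminate column x_3 from the other rows.
Row 2 update in column RHS: 6 − (-5)·(4/3) = 38/3.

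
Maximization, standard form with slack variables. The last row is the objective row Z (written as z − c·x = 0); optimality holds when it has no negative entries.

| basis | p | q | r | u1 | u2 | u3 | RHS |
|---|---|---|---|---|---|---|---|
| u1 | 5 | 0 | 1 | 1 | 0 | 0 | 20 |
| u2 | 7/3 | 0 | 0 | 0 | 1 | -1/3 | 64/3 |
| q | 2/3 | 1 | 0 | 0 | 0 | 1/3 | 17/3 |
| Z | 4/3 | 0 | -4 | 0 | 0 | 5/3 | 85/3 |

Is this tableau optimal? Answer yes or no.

The Z-row has a negative entry -4 in column r, so it is not optimal.

no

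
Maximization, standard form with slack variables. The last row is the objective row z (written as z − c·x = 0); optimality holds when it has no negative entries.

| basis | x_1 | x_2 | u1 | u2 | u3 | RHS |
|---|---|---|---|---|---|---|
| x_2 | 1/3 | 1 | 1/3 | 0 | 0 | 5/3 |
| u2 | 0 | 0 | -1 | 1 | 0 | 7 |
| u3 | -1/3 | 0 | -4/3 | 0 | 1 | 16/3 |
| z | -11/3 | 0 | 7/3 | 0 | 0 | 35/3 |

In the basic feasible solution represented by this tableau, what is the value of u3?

16/3

u3 is basic (row 3); its value is the RHS of that row, 16/3.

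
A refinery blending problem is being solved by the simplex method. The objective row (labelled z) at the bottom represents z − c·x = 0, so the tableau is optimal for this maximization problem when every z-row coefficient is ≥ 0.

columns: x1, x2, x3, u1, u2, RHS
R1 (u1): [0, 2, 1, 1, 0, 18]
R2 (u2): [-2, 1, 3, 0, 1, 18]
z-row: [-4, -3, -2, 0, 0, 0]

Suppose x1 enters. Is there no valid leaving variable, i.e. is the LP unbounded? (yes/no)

Every constraint-row entry in column x1 is ≤ 0, so increasing x1 is unbounded.

yes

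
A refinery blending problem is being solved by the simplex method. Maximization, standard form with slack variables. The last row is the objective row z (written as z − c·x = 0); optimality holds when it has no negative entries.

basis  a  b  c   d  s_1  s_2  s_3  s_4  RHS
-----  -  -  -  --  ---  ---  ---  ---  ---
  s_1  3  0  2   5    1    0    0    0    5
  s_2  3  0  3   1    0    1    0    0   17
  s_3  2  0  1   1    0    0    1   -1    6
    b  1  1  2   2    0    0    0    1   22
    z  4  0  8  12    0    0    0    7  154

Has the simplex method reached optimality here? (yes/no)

Every z-row coefficient is ≥ 0, so the tableau is optimal.

yes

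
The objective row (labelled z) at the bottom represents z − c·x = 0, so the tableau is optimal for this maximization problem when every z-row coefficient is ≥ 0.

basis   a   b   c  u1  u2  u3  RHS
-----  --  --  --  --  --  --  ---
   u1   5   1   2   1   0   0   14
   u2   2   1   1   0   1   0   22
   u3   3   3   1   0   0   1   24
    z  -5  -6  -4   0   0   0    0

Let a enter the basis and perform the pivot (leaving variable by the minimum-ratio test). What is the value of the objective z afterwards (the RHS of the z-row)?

14

Ratio test on column a — row 1: 14/5 = 14/5; row 2: 22/2 = 11; row 3: 24/3 = 8. Minimum is 14/5 at row 1 (u1 leaves); pivot element 5.
Pivot on row 1; the z-row RHS becomes 0 − (-5)·(14/5) = 14.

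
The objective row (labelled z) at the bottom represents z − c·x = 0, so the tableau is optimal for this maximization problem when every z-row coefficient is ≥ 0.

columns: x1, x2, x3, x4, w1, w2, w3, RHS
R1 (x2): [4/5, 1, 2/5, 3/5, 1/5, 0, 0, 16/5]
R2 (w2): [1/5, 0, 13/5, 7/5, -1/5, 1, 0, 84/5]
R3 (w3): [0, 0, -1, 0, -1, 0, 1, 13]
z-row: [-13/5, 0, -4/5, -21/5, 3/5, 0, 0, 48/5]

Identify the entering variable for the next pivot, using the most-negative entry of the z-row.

Negative z-row entries: x1: -13/5, x3: -4/5, x4: -21/5.
The most negative is -21/5 in column x4, so x4 enters.

x4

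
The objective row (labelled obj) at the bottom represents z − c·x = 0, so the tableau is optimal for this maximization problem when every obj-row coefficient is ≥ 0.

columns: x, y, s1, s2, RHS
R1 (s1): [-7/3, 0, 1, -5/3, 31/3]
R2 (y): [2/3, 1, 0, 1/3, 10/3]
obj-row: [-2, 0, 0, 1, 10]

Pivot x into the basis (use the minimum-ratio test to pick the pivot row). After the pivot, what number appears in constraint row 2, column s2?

1/2

Ratio test on column x — row 1: entry -7/3 ≤ 0; row 2: (10/3)/(2/3) = 5. Minimum is 5 at row 2 (y leaves); pivot element 2/3.
Divide row 2 by 2/3; eliminate column x from the other rows.
In the new row 2, the s2 entry is the old entry divided by the pivot: (1/3)/(2/3) = 1/2.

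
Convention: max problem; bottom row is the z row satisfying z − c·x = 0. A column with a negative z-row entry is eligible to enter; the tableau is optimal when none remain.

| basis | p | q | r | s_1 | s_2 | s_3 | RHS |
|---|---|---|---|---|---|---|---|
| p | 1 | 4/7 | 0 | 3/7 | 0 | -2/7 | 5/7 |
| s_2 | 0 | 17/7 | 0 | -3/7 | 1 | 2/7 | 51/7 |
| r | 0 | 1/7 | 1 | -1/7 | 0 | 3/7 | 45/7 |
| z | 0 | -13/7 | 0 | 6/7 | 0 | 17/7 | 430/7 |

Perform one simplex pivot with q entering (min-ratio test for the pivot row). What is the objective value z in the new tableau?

255/4

Ratio test on column q — row 1: (5/7)/(4/7) = 5/4; row 2: (51/7)/(17/7) = 3; row 3: (45/7)/(1/7) = 45. Minimum is 5/4 at row 1 (p leaves); pivot element 4/7.
Pivot on row 1; the z-row RHS becomes 430/7 − (-13/7)·(5/4) = 255/4.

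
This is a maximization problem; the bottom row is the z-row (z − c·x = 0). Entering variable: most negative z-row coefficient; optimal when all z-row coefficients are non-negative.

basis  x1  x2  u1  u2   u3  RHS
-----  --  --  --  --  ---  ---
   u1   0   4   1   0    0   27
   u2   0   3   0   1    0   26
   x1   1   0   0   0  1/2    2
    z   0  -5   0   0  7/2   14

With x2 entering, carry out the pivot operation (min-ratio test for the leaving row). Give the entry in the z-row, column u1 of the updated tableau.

5/4

Ratio test on column x2 — row 1: 27/4 = 27/4; row 2: 26/3 = 26/3; row 3: entry 0 ≤ 0. Minimum is 27/4 at row 1 (u1 leaves); pivot element 4.
Divide row 1 by 4; eliminate column x2 from the other rows.
z-row update in column u1: 0 − (-5)·(1/4) = 5/4.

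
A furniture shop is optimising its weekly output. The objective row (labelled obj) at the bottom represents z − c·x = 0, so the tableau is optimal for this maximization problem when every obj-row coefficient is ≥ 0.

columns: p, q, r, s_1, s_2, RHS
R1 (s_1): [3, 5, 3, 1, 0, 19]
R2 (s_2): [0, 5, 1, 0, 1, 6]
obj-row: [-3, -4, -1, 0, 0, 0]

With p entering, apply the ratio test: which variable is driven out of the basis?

Column p entries and ratios — s_1: 19/3 = 19/3; s_2: 0 ≤ 0, skip.
Smallest ratio is 19/3 in the row of s_1, so s_1 leaves.

s_1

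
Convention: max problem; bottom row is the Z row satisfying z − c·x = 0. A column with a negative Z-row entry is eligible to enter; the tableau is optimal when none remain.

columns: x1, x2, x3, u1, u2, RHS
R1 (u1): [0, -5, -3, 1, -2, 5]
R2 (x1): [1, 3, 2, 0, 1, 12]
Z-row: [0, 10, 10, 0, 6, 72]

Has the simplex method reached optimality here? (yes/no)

Every Z-row coefficient is ≥ 0, so the tableau is optimal.

yes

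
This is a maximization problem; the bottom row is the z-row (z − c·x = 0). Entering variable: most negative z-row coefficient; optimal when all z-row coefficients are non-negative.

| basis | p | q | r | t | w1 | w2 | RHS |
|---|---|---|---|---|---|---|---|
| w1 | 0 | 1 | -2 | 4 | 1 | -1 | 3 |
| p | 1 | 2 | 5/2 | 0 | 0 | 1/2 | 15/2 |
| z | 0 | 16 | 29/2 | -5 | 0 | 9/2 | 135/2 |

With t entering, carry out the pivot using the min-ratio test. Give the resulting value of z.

285/4

Ratio test on column t — row 1: 3/4 = 3/4; row 2: entry 0 ≤ 0. Minimum is 3/4 at row 1 (w1 leaves); pivot element 4.
Pivot on row 1; the z-row RHS becomes 135/2 − (-5)·(3/4) = 285/4.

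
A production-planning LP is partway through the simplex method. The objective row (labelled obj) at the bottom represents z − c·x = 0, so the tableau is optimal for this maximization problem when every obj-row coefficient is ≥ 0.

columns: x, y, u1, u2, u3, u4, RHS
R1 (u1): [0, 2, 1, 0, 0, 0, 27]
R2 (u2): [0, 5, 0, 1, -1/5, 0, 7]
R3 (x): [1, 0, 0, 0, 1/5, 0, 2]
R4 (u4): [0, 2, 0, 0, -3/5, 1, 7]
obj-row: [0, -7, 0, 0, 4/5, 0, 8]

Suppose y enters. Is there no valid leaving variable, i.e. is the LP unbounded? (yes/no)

no

Column y has positive entries in row(s) 1, 2, 4, so the ratio test bounds it — not unbounded.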